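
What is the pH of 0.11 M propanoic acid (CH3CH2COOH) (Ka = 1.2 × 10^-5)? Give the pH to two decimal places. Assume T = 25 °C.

pH = 2.94

CH3CH2COOH ⇌ CH3CH2COO- + H+
From the ICE table, Ka = x²/(0.11 − x) = 1.2 × 10^-5.
Assume x ≪ 0.11: x ≈ √(1.2 × 10^-5 × 0.11) = 1.15 × 10^-3 M
pH = −log(1.15 × 10^-3) = 2.94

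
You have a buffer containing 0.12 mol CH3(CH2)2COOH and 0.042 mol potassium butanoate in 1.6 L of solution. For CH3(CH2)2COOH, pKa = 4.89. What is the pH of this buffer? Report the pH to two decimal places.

pH = pKa + log([A⁻]/[HA]) = 4.89 + log(0.042/0.12)
pH = 4.89 + (-0.456) = 4.43

pH = 4.43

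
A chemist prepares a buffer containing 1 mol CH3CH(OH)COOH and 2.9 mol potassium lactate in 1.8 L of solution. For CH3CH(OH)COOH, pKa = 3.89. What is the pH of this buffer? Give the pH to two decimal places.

pH = 4.35

pH = pKa + log([A⁻]/[HA]) = 3.89 + log(2.9/1)
pH = 3.89 + (+0.462) = 4.35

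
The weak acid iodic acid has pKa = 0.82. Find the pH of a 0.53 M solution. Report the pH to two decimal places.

pH = 0.66

HIO3 ⇌ IO3- + H+
Ka = 10^(−0.82) = 1.51 × 10^-1
Ka = x²/(0.53 − x) = 1.51 × 10^-1
x is not negligible relative to C₀; solve x² + 0.151·x − 0.08 = 0.
x = [−0.151 + √(0.151² + 0.32)]/2 = 2.17 × 10^-1 M
pH = −log(2.17 × 10^-1) = 0.66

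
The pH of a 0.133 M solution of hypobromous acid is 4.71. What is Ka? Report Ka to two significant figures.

Ka = 2.9 × 10^-9

[H+] = 10^(-4.71) = 1.95 × 10^-5 M
At equilibrium [HA] = 0.133 − 1.95 × 10^-5 = 1.33 × 10^-1 M
Ka = [H+][A-]/[HA] = (1.95 × 10^-5)² / 1.33 × 10^-1 = 2.9 × 10^-9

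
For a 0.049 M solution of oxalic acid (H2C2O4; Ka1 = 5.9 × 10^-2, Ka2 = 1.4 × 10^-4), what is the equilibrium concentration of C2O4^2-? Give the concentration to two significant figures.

1.4 × 10^-4 M

First ionization gives [H+] ≈ [HC2O4-] = 3.18 × 10^-2 M.
Second step: Ka2 = [H+][C2O4^2-]/[HC2O4-] ≈ [C2O4^2-] (since [H+] ≈ [HC2O4-]).
So [C2O4^2-] ≈ Ka2.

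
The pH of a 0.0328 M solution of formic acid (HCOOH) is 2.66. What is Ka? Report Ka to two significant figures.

Ka = 1.6 × 10^-4

[H+] = 10^(-2.66) = 2.19 × 10^-3 M
At equilibrium [HA] = 0.0328 − 2.19 × 10^-3 = 3.06 × 10^-2 M
Ka = [H+][A-]/[HA] = (2.19 × 10^-3)² / 3.06 × 10^-2 = 1.6 × 10^-4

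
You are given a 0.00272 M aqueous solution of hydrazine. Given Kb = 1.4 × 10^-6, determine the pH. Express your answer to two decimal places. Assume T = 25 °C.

pH = 9.79

N2H4 + H2O ⇌ N2H5+ + OH-
Kb = x²/(0.00272 − x) = 1.4 × 10^-6
Neglecting x in the denominator: x = √(1.4 × 10^-6 × 0.00272) = 6.17 × 10^-5 M
pOH = 4.21, so pH = 14.00 − pOH = 9.79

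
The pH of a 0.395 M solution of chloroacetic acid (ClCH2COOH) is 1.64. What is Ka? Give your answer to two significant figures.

Ka = 1.4 × 10^-3

[H+] = 10^(-1.64) = 2.29 × 10^-2 M
At equilibrium [HA] = 0.395 − 2.29 × 10^-2 = 3.72 × 10^-1 M
Ka = [H+][A-]/[HA] = (2.29 × 10^-2)² / 3.72 × 10^-1 = 1.4 × 10^-3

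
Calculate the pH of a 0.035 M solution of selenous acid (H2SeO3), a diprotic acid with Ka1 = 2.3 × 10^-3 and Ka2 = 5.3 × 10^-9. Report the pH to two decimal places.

pH = 2.10

Since Ka1 ≫ Ka2, the first ionization dominates [H+].
Ka1 = x²/(0.035 − x) = 2.3 × 10^-3
Solving the quadratic: x = (−Ka1 + √(Ka1² + 4·Ka1·C₀))/2 = 7.90 × 10^-3 M
pH = −log(7.90 × 10^-3) = 2.10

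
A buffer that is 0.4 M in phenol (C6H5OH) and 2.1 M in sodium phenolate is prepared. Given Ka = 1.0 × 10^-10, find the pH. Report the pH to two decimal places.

pH = 10.72

pKa = −log(1.0 × 10^-10) = 10.000
pH = pKa + log([A⁻]/[HA]) = 10.000 + log(2.1/0.4)
pH = 10.000 + (+0.720) = 10.72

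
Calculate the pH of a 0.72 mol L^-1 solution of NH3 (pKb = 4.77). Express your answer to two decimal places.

NH3 + H2O ⇌ NH4+ + OH-
Kb = 10^(−4.77) = 1.70 × 10^-5
From the ICE table, Kb = [OH-]²/(0.72 − [OH-]) = 1.70 × 10^-5.
Assume [OH-] ≪ 0.72: [OH-] ≈ √(1.70 × 10^-5 × 0.72) = 3.50 × 10^-3 M
Check: 0.49% ionized — well under 5%, approximation valid.
pOH = −log(3.50 × 10^-3) = 2.46; pH = 14.00 − 2.46 = 11.54

pH = 11.54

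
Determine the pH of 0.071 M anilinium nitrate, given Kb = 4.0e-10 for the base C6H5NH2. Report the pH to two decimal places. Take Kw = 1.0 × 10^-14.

pH = 2.88

C6H5NH3+ is the conjugate acid of the weak base C6H5NH2.
Ka = Kw/Kb = 1.0×10^-14 / 4.0 × 10^-10 = 2.50 × 10^-5
From the ICE table, Ka = x²/(0.071 − x) = 2.50 × 10^-5.
Since Ka ≪ C₀, x ≈ √(Ka·C₀) = 1.33 × 10^-3 M.
(x/C₀ = 1.9% < 5%, so the approximation holds.)
pH = −log[H+] = −log(1.33 × 10^-3) = 2.88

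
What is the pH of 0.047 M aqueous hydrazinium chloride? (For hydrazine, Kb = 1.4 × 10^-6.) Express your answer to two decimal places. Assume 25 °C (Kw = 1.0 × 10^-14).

pH = 4.74

N2H5+ is the conjugate acid of the weak base N2H4.
Ka = Kw/Kb = 1.0×10^-14 / 1.4 × 10^-6 = 7.14 × 10^-9
Ka = x²/(0.047 − x) = 7.14 × 10^-9
Neglecting x in the denominator: x = √(7.14 × 10^-9 × 0.047) = 1.83 × 10^-5 M
(x/C₀ = 0.039% < 5%, so the approximation holds.)
pH = −log(1.83 × 10^-5) = 4.74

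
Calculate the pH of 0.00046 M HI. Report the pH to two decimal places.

pH = 3.34

HI is a strong acid and dissociates completely, so [H+] = 0.00046 M.
pH = -log(0.00046) = 3.34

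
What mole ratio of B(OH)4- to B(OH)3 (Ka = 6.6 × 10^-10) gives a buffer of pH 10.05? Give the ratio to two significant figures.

ratio = 7.4

pKa = -log(6.6 × 10^-10) = 9.180
pH = pKa + log(r) ⇒ log(r) = 10.05 − 9.180 = +0.870
r = [B(OH)4-]/[B(OH)3] = 10^(+0.870) = 7.41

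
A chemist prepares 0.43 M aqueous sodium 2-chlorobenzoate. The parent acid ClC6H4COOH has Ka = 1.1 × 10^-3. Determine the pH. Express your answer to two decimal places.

ClC6H4COO- is the conjugate base of the weak acid ClC6H4COOH.
Kb = Kw/Ka = 1.0×10^-14 / 1.1 × 10^-3 = 9.09 × 10^-12
Kb = x²/(0.43 − x) = 9.09 × 10^-12
Since Kb ≪ C₀, x ≈ √(Kb·C₀) = 1.98 × 10^-6 M.
Check: 0.00046% ionized — well under 5%, approximation valid.
pOH = −log(1.98 × 10^-6) = 5.70; pH = 14.00 − 5.70 = 8.30

pH = 8.30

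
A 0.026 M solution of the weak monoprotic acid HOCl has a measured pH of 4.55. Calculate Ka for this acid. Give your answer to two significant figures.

[H+] = 10^(-4.55) = 2.82 × 10^-5 M
At equilibrium [HA] = 0.026 − 2.82 × 10^-5 = 2.60 × 10^-2 M
Ka = [H+][A-]/[HA] = (2.82 × 10^-5)² / 2.60 × 10^-2 = 3.1 × 10^-8

Ka = 3.1 × 10^-8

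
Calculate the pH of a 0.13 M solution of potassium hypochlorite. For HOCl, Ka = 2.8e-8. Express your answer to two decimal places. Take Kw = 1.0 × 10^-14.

pH = 10.33

OCl- is the conjugate base of the weak acid HOCl.
Kb = Kw/Ka = 1.0×10^-14 / 2.8 × 10^-8 = 3.57 × 10^-7
Let x = [OH-] at equilibrium. Kb = x²/(0.13 − x).
Neglecting x in the denominator: x = √(3.57 × 10^-7 × 0.13) = 2.15 × 10^-4 M
Check: 0.17% ionized — well under 5%, approximation valid.
pOH = 3.67, so pH = 14.00 − pOH = 10.33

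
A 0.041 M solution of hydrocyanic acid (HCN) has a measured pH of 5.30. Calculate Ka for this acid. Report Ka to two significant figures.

Ka = 6.1 × 10^-10

[H+] = 10^(-5.30) = 5.01 × 10^-6 M
At equilibrium [HA] = 0.041 − 5.01 × 10^-6 = 4.10 × 10^-2 M
Ka = [H+][A-]/[HA] = (5.01 × 10^-6)² / 4.10 × 10^-2 = 6.1 × 10^-10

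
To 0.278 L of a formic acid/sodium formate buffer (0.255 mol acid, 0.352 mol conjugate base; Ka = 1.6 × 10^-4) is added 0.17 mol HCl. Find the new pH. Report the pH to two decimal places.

pH = 3.43

After neutralization: n(HCOOH) = 0.425 mol, n(HCOO-) = 0.182 mol.
pKa = −log(1.6 × 10^-4) = 3.796
pH = pKa + log(n_HCOO-/n_HCOOH) = 3.796 + log(0.182/0.425) = 3.796 + (-0.368)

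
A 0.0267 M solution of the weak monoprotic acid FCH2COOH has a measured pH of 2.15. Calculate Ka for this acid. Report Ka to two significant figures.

[H+] = 10^(-2.15) = 7.08 × 10^-3 M
At equilibrium [HA] = 0.0267 − 7.08 × 10^-3 = 1.96 × 10^-2 M
Ka = [H+][A-]/[HA] = (7.08 × 10^-3)² / 1.96 × 10^-2 = 2.6 × 10^-3

Ka = 2.6 × 10^-3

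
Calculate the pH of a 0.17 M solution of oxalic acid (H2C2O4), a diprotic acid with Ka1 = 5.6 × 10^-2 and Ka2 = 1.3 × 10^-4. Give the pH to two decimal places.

pH = 1.13

Since Ka1 ≫ Ka2, the first ionization dominates [H+].
Ka1 = x²/(0.17 − x) = 5.6 × 10^-2
Solving the quadratic: x = (−Ka1 + √(Ka1² + 4·Ka1·C₀))/2 = 7.35 × 10^-2 M
pH = −log(7.35 × 10^-2) = 1.13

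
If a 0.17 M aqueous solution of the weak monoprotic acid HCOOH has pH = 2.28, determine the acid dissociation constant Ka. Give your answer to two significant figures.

[H+] = 10^(-2.28) = 5.25 × 10^-3 M
At equilibrium [HA] = 0.17 − 5.25 × 10^-3 = 1.65 × 10^-1 M
Ka = [H+][A-]/[HA] = (5.25 × 10^-3)² / 1.65 × 10^-1 = 1.7 × 10^-4

Ka = 1.7 × 10^-4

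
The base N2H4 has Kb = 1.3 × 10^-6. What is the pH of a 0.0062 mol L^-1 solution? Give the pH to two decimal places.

pH = 9.95

N2H4 + H2O ⇌ N2H5+ + OH-
From the ICE table, Kb = [OH-]²/(0.0062 − [OH-]) = 1.3 × 10^-6.
Neglecting [OH-] in the denominator: [OH-] = √(1.3 × 10^-6 × 0.0062) = 8.98 × 10^-5 M
pOH = 4.05, so pH = 14.00 − pOH = 9.95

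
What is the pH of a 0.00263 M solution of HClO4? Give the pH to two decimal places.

pH = 2.58

HClO4 is a strong acid and dissociates completely, so [H+] = 0.00263 M.
pH = -log(0.00263) = 2.58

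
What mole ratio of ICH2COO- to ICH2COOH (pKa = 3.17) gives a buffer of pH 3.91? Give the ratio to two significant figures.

ratio = 5.5

pH = pKa + log(r) ⇒ log(r) = 3.91 − 3.17 = +0.74
r = [ICH2COO-]/[ICH2COOH] = 10^(+0.74) = 5.5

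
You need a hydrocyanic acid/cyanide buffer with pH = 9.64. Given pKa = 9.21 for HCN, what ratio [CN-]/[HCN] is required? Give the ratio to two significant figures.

pH = pKa + log(r) ⇒ log(r) = 9.64 − 9.21 = +0.43
r = [CN-]/[HCN] = 10^(+0.43) = 2.69

ratio = 2.7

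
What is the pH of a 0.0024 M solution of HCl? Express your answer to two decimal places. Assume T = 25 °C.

pH = 2.62

HCl is a strong acid and dissociates completely, so [H+] = 0.0024 M.
pH = -log(0.0024) = 2.62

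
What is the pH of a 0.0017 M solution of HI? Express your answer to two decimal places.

HI is a strong acid and dissociates completely, so [H+] = 0.0017 M.
pH = -log(0.0017) = 2.77

pH = 2.77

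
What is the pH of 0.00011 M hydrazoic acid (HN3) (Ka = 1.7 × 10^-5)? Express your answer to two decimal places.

HN3 ⇌ N3- + H+
Let x = [H+] at equilibrium. Ka = x²/(0.00011 − x).
Here C₀/Ka ≈ 6.47, so the small-x approximation fails. Use the quadratic:
x = [−1.7e-05 + √(1.7e-05² + 7.48e-09)]/2 = 3.56 × 10^-5 M
pH = −log[H+] = −log(3.56 × 10^-5) = 4.45

pH = 4.45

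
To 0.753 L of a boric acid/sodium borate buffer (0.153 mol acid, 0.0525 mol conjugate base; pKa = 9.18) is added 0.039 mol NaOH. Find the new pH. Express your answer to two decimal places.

pH = 9.08

After neutralization: n(B(OH)3) = 0.114 mol, n(B(OH)4-) = 0.0915 mol.
pH = pKa + log([A⁻]/[HA]) = 9.18 + log(0.0915/0.114) = 9.18 -0.095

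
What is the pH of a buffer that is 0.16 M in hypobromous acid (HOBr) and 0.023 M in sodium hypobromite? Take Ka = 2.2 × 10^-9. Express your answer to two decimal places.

pKa = −log(2.2 × 10^-9) = 8.658
Henderson–Hasselbalch: pH = pKa + log([OBr-]/[HOBr]) = 8.658 + log(0.023/0.16)
pH = 8.658 + (-0.842) = 7.82

pH = 7.82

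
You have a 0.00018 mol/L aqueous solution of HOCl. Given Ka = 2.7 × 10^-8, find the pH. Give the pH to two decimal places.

pH = 5.66

HOCl ⇌ OCl- + H+
Ka = [H+]²/(0.00018 − [H+]) = 2.7 × 10^-8
Neglecting [H+] in the denominator: [H+] = √(2.7 × 10^-8 × 0.00018) = 2.20 × 10^-6 M
Check: 1.2% ionized — well under 5%, approximation valid.
pH = −log[H+] = −log(2.20 × 10^-6) = 5.66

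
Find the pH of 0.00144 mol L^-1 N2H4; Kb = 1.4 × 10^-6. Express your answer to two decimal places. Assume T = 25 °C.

pH = 9.65

N2H4 + H2O ⇌ N2H5+ + OH-
From the ICE table, Kb = x²/(0.00144 − x) = 1.4 × 10^-6.
Assume x ≪ 0.00144: x ≈ √(1.4 × 10^-6 × 0.00144) = 4.49 × 10^-5 M
Check: 3.1% ionized — well under 5%, approximation valid.
pOH = −log(4.49 × 10^-5) = 4.35; pH = 14.00 − 4.35 = 9.65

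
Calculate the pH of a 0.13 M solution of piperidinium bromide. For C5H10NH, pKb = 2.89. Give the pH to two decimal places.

C5H10NH2+ is the conjugate acid of the weak base C5H10NH.
Kb = 10^(−2.89) = 1.29 × 10^-3
Ka = Kw/Kb = 1.0×10^-14 / 1.29 × 10^-3 = 7.75 × 10^-12
From the ICE table, Ka = x²/(0.13 − x) = 7.75 × 10^-12.
Since Ka ≪ C₀, x ≈ √(Ka·C₀) = 1.00 × 10^-6 M.
(x/C₀ = 0.00077% < 5%, so the approximation holds.)
pH = −log(1.00 × 10^-6) = 6.00

pH = 6.00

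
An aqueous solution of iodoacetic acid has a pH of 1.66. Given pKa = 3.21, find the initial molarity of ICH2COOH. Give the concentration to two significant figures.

C₀ = 8.0 × 10^-1 M

[H+] = 10^(-1.66) = 2.19 × 10^-2 M = x
Ka = 10^(−3.21) = 6.17 × 10^-4
Ka = x²/(C₀ − x) ⇒ C₀ = x + x²/Ka
C₀ = 2.19 × 10^-2 + (2.19 × 10^-2)²/(6.17 × 10^-4) = 7.99 × 10^-1 M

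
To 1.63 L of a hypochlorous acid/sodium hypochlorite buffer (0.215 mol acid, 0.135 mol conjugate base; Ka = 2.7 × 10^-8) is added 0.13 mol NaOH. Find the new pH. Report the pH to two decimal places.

pH = 8.06

After neutralization: n(HOCl) = 0.085 mol, n(OCl-) = 0.265 mol.
pKa = −log(2.7 × 10^-8) = 7.569
pH = pKa + log([A⁻]/[HA]) = 7.569 + log(0.265/0.085) = 7.569 +0.494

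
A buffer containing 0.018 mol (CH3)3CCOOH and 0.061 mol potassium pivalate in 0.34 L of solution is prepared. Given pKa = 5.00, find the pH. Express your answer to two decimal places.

Henderson–Hasselbalch: pH = pKa + log([(CH3)3CCOO-]/[(CH3)3CCOOH]) = 5.00 + log(0.061/0.018)
pH = 5.00 + (+0.530) = 5.53

pH = 5.53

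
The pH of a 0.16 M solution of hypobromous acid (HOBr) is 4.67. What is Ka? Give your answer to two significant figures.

[H+] = 10^(-4.67) = 2.14 × 10^-5 M
At equilibrium [HA] = 0.16 − 2.14 × 10^-5 = 1.60 × 10^-1 M
Ka = [H+][A-]/[HA] = (2.14 × 10^-5)² / 1.60 × 10^-1 = 2.9 × 10^-9

Ka = 2.9 × 10^-9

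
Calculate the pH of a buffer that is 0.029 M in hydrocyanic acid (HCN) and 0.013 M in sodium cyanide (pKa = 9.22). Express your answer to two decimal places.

pH = 8.87

pH = pKa + log([A⁻]/[HA]) = 9.22 + log(0.013/0.029)
pH = 9.22 + (-0.348) = 8.87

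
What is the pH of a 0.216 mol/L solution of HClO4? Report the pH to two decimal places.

HClO4 is a strong acid and dissociates completely, so [H+] = 0.216 M.
pH = -log(0.216) = 0.67

pH = 0.67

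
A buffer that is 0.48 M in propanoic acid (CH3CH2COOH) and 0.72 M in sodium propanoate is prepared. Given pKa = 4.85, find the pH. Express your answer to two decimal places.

Henderson–Hasselbalch: pH = pKa + log([CH3CH2COO-]/[CH3CH2COOH]) = 4.85 + log(0.72/0.48)
pH = 4.85 + (+0.176) = 5.03

pH = 5.03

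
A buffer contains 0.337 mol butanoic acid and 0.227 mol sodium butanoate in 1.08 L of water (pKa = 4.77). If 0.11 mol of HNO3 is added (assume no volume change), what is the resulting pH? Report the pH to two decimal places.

pH = 4.19

Added H+ converts CH3(CH2)2COO- to CH3(CH2)2COOH: CH3(CH2)2COOH → 0.447 mol, CH3(CH2)2COO- → 0.117 mol.
pH = pKa + log([A⁻]/[HA]) = 4.77 + log(0.117/0.447) = 4.77 -0.582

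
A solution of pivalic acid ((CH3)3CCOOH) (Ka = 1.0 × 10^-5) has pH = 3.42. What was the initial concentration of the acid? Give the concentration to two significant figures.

C₀ = 1.5 × 10^-2 M

[H+] = 10^(-3.42) = 3.80 × 10^-4 M = x
Ka = x²/(C₀ − x) ⇒ C₀ = x + x²/Ka
C₀ = 3.80 × 10^-4 + (3.80 × 10^-4)²/(1.0 × 10^-5) = 1.48 × 10^-2 M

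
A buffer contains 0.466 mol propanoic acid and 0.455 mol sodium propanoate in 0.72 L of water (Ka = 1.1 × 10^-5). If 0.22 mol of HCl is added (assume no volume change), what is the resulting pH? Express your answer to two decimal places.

After neutralization: n(CH3CH2COOH) = 0.686 mol, n(CH3CH2COO-) = 0.235 mol.
pKa = −log(1.1 × 10^-5) = 4.959
pH = pKa + log([A⁻]/[HA]) = 4.959 + log(0.235/0.686) = 4.959 -0.465

pH = 4.49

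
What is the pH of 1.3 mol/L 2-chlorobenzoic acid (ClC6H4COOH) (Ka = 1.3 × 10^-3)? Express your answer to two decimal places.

pH = 1.39

ClC6H4COOH ⇌ ClC6H4COO- + H+
Ka = [H+]²/(1.3 − [H+]) = 1.3 × 10^-3
Since Ka ≪ C₀, [H+] ≈ √(Ka·C₀) = 4.11 × 10^-2 M.
pH = −log(4.11 × 10^-2) = 1.39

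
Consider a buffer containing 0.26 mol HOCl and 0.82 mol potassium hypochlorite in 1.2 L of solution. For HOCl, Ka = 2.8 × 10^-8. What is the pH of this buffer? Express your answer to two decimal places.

pKa = −log(2.8 × 10^-8) = 7.553
pH = pKa + log([A⁻]/[HA]) = 7.553 + log(0.82/0.26)
pH = 7.553 + (+0.499) = 8.05

pH = 8.05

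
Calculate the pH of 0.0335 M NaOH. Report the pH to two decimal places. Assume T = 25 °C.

pH = 12.53

NaOH is a strong base; [OH-] = 0.0335 M.
pOH = -log(0.0335) = 1.47
pH = 14.00 - 1.47 = 12.53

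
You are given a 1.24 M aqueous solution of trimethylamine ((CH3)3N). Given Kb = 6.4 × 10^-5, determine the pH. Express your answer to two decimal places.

(CH3)3N + H2O ⇌ (CH3)3NH+ + OH-
Let x = [OH-] at equilibrium. Kb = x²/(1.24 − x).
Since Kb ≪ C₀, x ≈ √(Kb·C₀) = 8.91 × 10^-3 M.
pOH = −log(8.91 × 10^-3) = 2.05; pH = 14.00 − 2.05 = 11.95

pH = 11.95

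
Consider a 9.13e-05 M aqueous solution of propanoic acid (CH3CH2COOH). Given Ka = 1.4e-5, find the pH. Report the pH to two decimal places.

pH = 4.53

CH3CH2COOH ⇌ CH3CH2COO- + H+
From the ICE table, Ka = [H+]²/(9.13e-05 − [H+]) = 1.4 × 10^-5.
The 5% rule fails; solving [H+]² + Ka·[H+] − Ka·C₀ = 0 exactly:
[H+] = [−1.4e-05 + √(1.4e-05² + 5.11e-09)]/2 = 2.94 × 10^-5 M
pH = −log(2.94 × 10^-5) = 4.53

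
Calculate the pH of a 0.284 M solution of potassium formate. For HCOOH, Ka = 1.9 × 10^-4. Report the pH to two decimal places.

HCOO- is the conjugate base of the weak acid HCOOH.
Kb = Kw/Ka = 1.0×10^-14 / 1.9 × 10^-4 = 5.26 × 10^-11
Kb = [OH-]²/(0.284 − [OH-]) = 5.26 × 10^-11
Neglecting [OH-] in the denominator: [OH-] = √(5.26 × 10^-11 × 0.284) = 3.87 × 10^-6 M
pOH = −log(3.87 × 10^-6) = 5.41; pH = 14.00 − 5.41 = 8.59

pH = 8.59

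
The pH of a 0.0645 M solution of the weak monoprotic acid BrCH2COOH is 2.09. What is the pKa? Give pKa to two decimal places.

[H+] = 10^(-2.09) = 8.13 × 10^-3 M
At equilibrium [HA] = 0.0645 − 8.13 × 10^-3 = 5.64 × 10^-2 M
Ka = [H+][A-]/[HA] = (8.13 × 10^-3)² / 5.64 × 10^-2 = 1.17 × 10^-3
pKa = -log(1.17 × 10^-3) = 2.93

pKa = 2.93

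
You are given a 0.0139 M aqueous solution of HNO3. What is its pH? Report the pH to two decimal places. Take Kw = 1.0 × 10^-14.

HNO3 is a strong acid and dissociates completely, so [H+] = 0.0139 M.
pH = -log(0.0139) = 1.86

pH = 1.86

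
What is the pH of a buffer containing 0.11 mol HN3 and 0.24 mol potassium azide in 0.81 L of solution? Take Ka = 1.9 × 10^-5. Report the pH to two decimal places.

pKa = −log(1.9 × 10^-5) = 4.721
Using pH = pKa + log([base]/[acid]) with [base]/[acid] = 0.24/0.11:
pH = 4.721 + (+0.339) = 5.06

pH = 5.06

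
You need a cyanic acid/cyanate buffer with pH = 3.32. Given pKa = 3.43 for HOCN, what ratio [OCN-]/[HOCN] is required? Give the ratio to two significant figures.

ratio = 0.78

pH = pKa + log(r) ⇒ log(r) = 3.32 − 3.43 = -0.11
r = [OCN-]/[HOCN] = 10^(-0.11) = 0.776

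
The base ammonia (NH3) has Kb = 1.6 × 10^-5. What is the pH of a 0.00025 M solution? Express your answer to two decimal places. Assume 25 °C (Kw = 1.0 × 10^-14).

pH = 9.75

NH3 + H2O ⇌ NH4+ + OH-
From the ICE table, Kb = x²/(0.00025 − x) = 1.6 × 10^-5.
x is not negligible relative to C₀; solve x² + 1.6e-05·x − 4e-09 = 0.
x = [−1.6e-05 + √(1.6e-05² + 1.6e-08)]/2 = 5.57 × 10^-5 M
pOH = −log(5.57 × 10^-5) = 4.25; pH = 14.00 − 4.25 = 9.75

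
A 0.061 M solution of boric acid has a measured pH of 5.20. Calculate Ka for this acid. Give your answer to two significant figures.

Ka = 6.5 × 10^-10

[H+] = 10^(-5.20) = 6.31 × 10^-6 M
At equilibrium [HA] = 0.061 − 6.31 × 10^-6 = 6.10 × 10^-2 M
Ka = [H+][A-]/[HA] = (6.31 × 10^-6)² / 6.10 × 10^-2 = 6.5 × 10^-10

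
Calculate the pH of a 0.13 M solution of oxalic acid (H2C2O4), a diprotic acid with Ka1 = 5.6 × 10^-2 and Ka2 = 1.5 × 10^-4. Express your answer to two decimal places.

Ka1 ≫ Ka2, so treat the first dissociation as the only significant source of H+.
Ka1 = x²/(0.13 − x) = 5.6 × 10^-2
Solving the quadratic: x = (−Ka1 + √(Ka1² + 4·Ka1·C₀))/2 = 6.18 × 10^-2 M
pH = −log(6.18 × 10^-2) = 1.21

pH = 1.21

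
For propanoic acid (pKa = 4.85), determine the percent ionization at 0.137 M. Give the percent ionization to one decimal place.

CH3CH2COOH ⇌ CH3CH2COO- + H+; let x = [H+] at equilibrium.
Ka = 10^(−4.85) = 1.41 × 10^-5
x ≈ √(Ka·C₀) = √(1.41 × 10^-5 × 0.137) = 1.39 × 10^-3 M
% ionization = x/C₀ × 100% = 1.39 × 10^-3/0.137 × 100% = 1.0%

1.0%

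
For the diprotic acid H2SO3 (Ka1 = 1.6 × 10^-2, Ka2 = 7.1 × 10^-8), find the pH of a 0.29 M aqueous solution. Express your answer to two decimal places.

Since Ka1 ≫ Ka2, the first ionization dominates [H+].
Ka1 = x²/(0.29 − x) = 1.6 × 10^-2
Solving the quadratic: x = (−Ka1 + √(Ka1² + 4·Ka1·C₀))/2 = 6.06 × 10^-2 M
pH = −log(6.06 × 10^-2) = 1.22

pH = 1.22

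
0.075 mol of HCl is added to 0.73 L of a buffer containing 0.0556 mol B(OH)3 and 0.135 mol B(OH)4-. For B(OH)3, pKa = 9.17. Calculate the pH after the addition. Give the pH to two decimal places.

pH = 8.83

After neutralization: n(B(OH)3) = 0.131 mol, n(B(OH)4-) = 0.06 mol.
pH = pKa + log([A⁻]/[HA]) = 9.17 + log(0.06/0.131) = 9.17 -0.339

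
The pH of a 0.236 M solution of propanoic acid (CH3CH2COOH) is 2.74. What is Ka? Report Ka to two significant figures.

Ka = 1.4 × 10^-5

[H+] = 10^(-2.74) = 1.82 × 10^-3 M
At equilibrium [HA] = 0.236 − 1.82 × 10^-3 = 2.34 × 10^-1 M
Ka = [H+][A-]/[HA] = (1.82 × 10^-3)² / 2.34 × 10^-1 = 1.4 × 10^-5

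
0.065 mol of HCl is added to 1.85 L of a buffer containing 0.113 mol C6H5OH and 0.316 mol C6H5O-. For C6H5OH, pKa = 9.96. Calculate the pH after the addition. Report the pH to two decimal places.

After neutralization: n(C6H5OH) = 0.178 mol, n(C6H5O-) = 0.251 mol.
Henderson–Hasselbalch with mole ratio 0.251/0.178: pH = 9.96 + (+0.149)

pH = 10.11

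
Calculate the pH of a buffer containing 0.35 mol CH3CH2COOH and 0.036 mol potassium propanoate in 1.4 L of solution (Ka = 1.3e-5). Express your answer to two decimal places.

pH = 3.90

pKa = −log(1.3 × 10^-5) = 4.886
pH = pKa + log([A⁻]/[HA]) = 4.886 + log(0.036/0.35)
pH = 4.886 + (-0.988) = 3.90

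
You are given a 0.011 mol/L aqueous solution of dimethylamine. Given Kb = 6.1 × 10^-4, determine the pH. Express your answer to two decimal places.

(CH3)2NH + H2O ⇌ (CH3)2NH2+ + OH-
Kb = [OH-]²/(0.011 − [OH-]) = 6.1 × 10^-4
Here C₀/Kb ≈ 18, so the small-[OH-] approximation fails. Use the quadratic:
[OH-] = [−0.00061 + √(0.00061² + 2.68e-05)]/2 = 2.30 × 10^-3 M
pOH = −log(2.30 × 10^-3) = 2.64; pH = 14.00 − 2.64 = 11.36

pH = 11.36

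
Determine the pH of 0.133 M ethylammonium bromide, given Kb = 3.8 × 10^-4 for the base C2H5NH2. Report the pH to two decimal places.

C2H5NH3+ is the conjugate acid of the weak base C2H5NH2.
Ka = Kw/Kb = 1.0×10^-14 / 3.8 × 10^-4 = 2.63 × 10^-11
Ka = [H+]²/(0.133 − [H+]) = 2.63 × 10^-11
Since Ka ≪ C₀, [H+] ≈ √(Ka·C₀) = 1.87 × 10^-6 M.
([H+]/C₀ = 0.0014% < 5%, so the approximation holds.)
pH = −log[H+] = −log(1.87 × 10^-6) = 5.73

pH = 5.73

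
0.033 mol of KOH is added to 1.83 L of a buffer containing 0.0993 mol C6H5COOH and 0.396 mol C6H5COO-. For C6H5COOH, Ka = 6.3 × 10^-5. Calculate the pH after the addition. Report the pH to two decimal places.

pH = 5.01

OH- converts C6H5COOH to C6H5COO-: C6H5COOH → 0.0663 mol, C6H5COO- → 0.429 mol.
pKa = −log(6.3 × 10^-5) = 4.201
pH = pKa + log([A⁻]/[HA]) = 4.201 + log(0.429/0.0663) = 4.201 +0.811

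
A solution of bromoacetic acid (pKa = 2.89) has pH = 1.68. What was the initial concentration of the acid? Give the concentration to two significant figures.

C₀ = 3.6 × 10^-1 M

[H+] = 10^(-1.68) = 2.09 × 10^-2 M = x
Ka = 10^(−2.89) = 1.29 × 10^-3
Ka = x²/(C₀ − x) ⇒ C₀ = x + x²/Ka
C₀ = 2.09 × 10^-2 + (2.09 × 10^-2)²/(1.29 × 10^-3) = 3.60 × 10^-1 M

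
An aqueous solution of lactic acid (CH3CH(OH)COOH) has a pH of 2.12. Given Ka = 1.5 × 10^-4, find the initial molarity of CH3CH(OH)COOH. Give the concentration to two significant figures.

C₀ = 3.9 × 10^-1 M

[H+] = 10^(-2.12) = 7.59 × 10^-3 M = x
Ka = x²/(C₀ − x) ⇒ C₀ = x + x²/Ka
C₀ = 7.59 × 10^-3 + (7.59 × 10^-3)²/(1.5 × 10^-4) = 3.92 × 10^-1 M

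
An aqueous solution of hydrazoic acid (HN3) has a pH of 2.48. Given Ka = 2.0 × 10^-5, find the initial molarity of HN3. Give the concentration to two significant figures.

[H+] = 10^(-2.48) = 3.31 × 10^-3 M = x
Ka = x²/(C₀ − x) ⇒ C₀ = x + x²/Ka
C₀ = 3.31 × 10^-3 + (3.31 × 10^-3)²/(2.0 × 10^-5) = 5.51 × 10^-1 M

C₀ = 5.5 × 10^-1 M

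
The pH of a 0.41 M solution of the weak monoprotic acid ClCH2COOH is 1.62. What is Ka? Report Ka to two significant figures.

[H+] = 10^(-1.62) = 2.40 × 10^-2 M
At equilibrium [HA] = 0.41 − 2.40 × 10^-2 = 3.86 × 10^-1 M
Ka = [H+][A-]/[HA] = (2.40 × 10^-2)² / 3.86 × 10^-1 = 1.5 × 10^-3

Ka = 1.5 × 10^-3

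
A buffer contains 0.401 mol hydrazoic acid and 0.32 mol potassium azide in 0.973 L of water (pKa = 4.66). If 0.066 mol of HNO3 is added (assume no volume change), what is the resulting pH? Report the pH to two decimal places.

pH = 4.40

Added H+ converts N3- to HN3: HN3 → 0.467 mol, N3- → 0.254 mol.
Henderson–Hasselbalch with mole ratio 0.254/0.467: pH = 4.66 + (-0.264)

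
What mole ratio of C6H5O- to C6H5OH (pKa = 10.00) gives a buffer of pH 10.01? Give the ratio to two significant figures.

ratio = 1.0

pH = pKa + log(r) ⇒ log(r) = 10.01 − 10.00 = +0.01
r = [C6H5O-]/[C6H5OH] = 10^(+0.01) = 1.02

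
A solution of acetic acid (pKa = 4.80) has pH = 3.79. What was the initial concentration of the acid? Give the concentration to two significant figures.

[H+] = 10^(-3.79) = 1.62 × 10^-4 M = x
Ka = 10^(−4.80) = 1.58 × 10^-5
Ka = x²/(C₀ − x) ⇒ C₀ = x + x²/Ka
C₀ = 1.62 × 10^-4 + (1.62 × 10^-4)²/(1.58 × 10^-5) = 1.82 × 10^-3 M

C₀ = 1.8 × 10^-3 M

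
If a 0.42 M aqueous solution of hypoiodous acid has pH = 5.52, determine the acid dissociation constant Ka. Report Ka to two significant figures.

Ka = 2.2 × 10^-11

[H+] = 10^(-5.52) = 3.02 × 10^-6 M
At equilibrium [HA] = 0.42 − 3.02 × 10^-6 = 4.20 × 10^-1 M
Ka = [H+][A-]/[HA] = (3.02 × 10^-6)² / 4.20 × 10^-1 = 2.2 × 10^-11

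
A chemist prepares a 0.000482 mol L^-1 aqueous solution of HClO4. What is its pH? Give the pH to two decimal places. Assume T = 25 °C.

HClO4 is a strong acid and dissociates completely, so [H+] = 0.000482 M.
pH = -log(0.000482) = 3.32

pH = 3.32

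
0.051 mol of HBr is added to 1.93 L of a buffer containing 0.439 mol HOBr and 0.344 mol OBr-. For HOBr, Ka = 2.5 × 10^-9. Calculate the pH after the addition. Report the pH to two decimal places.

After neutralization: n(HOBr) = 0.49 mol, n(OBr-) = 0.293 mol.
pKa = −log(2.5 × 10^-9) = 8.602
pH = pKa + log(n_OBr-/n_HOBr) = 8.602 + log(0.293/0.49) = 8.602 + (-0.223)

pH = 8.38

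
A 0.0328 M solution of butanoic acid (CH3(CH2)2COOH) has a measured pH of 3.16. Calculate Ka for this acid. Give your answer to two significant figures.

[H+] = 10^(-3.16) = 6.92 × 10^-4 M
At equilibrium [HA] = 0.0328 − 6.92 × 10^-4 = 3.21 × 10^-2 M
Ka = [H+][A-]/[HA] = (6.92 × 10^-4)² / 3.21 × 10^-2 = 1.5 × 10^-5

Ka = 1.5 × 10^-5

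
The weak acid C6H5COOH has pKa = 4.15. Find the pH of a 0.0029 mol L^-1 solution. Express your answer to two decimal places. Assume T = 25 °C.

C6H5COOH ⇌ C6H5COO- + H+
Ka = 10^(−4.15) = 7.08 × 10^-5
Let x = [H+] at equilibrium. Ka = x²/(0.0029 − x).
x is not negligible relative to C₀; solve x² + 7.08e-05·x − 2.05e-07 = 0.
x = [−7.08e-05 + √(7.08e-05² + 8.21e-07)]/2 = 4.19 × 10^-4 M
pH = −log[H+] = −log(4.19 × 10^-4) = 3.38

pH = 3.38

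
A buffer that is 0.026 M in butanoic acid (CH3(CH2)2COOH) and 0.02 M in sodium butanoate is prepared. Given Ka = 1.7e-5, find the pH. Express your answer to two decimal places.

pH = 4.66

pKa = −log(1.7 × 10^-5) = 4.770
Using pH = pKa + log([base]/[acid]) with [base]/[acid] = 0.02/0.026:
pH = 4.770 + (-0.114) = 4.66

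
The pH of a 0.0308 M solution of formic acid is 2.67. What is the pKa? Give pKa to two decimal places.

[H+] = 10^(-2.67) = 2.14 × 10^-3 M
At equilibrium [HA] = 0.0308 − 2.14 × 10^-3 = 2.87 × 10^-2 M
Ka = [H+][A-]/[HA] = (2.14 × 10^-3)² / 2.87 × 10^-2 = 1.60 × 10^-4
pKa = -log(1.60 × 10^-4) = 3.80

pKa = 3.80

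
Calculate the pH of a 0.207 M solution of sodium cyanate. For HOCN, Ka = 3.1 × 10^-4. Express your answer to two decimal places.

pH = 8.41

OCN- is the conjugate base of the weak acid HOCN.
Kb = Kw/Ka = 1.0×10^-14 / 3.1 × 10^-4 = 3.23 × 10^-11
From the ICE table, Kb = [OH-]²/(0.207 − [OH-]) = 3.23 × 10^-11.
Since Kb ≪ C₀, [OH-] ≈ √(Kb·C₀) = 2.59 × 10^-6 M.
pOH = 5.59, so pH = 14.00 − pOH = 8.41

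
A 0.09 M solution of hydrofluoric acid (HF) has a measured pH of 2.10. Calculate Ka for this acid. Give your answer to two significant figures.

[H+] = 10^(-2.10) = 7.94 × 10^-3 M
At equilibrium [HA] = 0.09 − 7.94 × 10^-3 = 8.21 × 10^-2 M
Ka = [H+][A-]/[HA] = (7.94 × 10^-3)² / 8.21 × 10^-2 = 7.7 × 10^-4

Ka = 7.7 × 10^-4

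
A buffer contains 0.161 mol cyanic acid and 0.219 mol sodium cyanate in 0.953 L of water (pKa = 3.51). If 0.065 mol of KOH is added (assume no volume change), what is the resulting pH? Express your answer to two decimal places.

pH = 3.98

After neutralization: n(HOCN) = 0.096 mol, n(OCN-) = 0.284 mol.
pH = pKa + log(n_OCN-/n_HOCN) = 3.51 + log(0.284/0.096) = 3.51 + (+0.471)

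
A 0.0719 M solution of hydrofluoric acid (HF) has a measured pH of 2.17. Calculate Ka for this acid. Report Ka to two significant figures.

Ka = 7.0 × 10^-4

[H+] = 10^(-2.17) = 6.76 × 10^-3 M
At equilibrium [HA] = 0.0719 − 6.76 × 10^-3 = 6.51 × 10^-2 M
Ka = [H+][A-]/[HA] = (6.76 × 10^-3)² / 6.51 × 10^-2 = 7.0 × 10^-4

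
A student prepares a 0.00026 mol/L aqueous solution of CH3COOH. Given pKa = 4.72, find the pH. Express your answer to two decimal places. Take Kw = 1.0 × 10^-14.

CH3COOH ⇌ CH3COO- + H+
Ka = 10^(−4.72) = 1.91 × 10^-5
Ka = x²/(0.00026 − x) = 1.91 × 10^-5
Here C₀/Ka ≈ 13.6, so the small-x approximation fails. Use the quadratic:
x = [−1.91e-05 + √(1.91e-05² + 1.99e-08)]/2 = 6.16 × 10^-5 M
pH = −log(6.16 × 10^-5) = 4.21

pH = 4.21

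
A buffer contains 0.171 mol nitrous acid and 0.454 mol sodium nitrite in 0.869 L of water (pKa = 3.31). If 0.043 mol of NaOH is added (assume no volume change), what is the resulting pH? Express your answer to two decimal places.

pH = 3.90

OH- converts HNO2 to NO2-: HNO2 → 0.128 mol, NO2- → 0.497 mol.
pH = pKa + log(n_NO2-/n_HNO2) = 3.31 + log(0.497/0.128) = 3.31 + (+0.589)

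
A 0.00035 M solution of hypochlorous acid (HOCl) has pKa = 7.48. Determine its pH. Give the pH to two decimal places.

HOCl ⇌ OCl- + H+
Ka = 10^(−7.48) = 3.31 × 10^-8
Ka = [H+]²/(0.00035 − [H+]) = 3.31 × 10^-8
Neglecting [H+] in the denominator: [H+] = √(3.31 × 10^-8 × 0.00035) = 3.40 × 10^-6 M
([H+]/C₀ = 0.97% < 5%, so the approximation holds.)
pH = −log[H+] = −log(3.40 × 10^-6) = 5.47

pH = 5.47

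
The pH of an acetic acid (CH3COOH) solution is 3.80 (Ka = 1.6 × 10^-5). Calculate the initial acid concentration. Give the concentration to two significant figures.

[H+] = 10^(-3.80) = 1.58 × 10^-4 M = x
Ka = x²/(C₀ − x) ⇒ C₀ = x + x²/Ka
C₀ = 1.58 × 10^-4 + (1.58 × 10^-4)²/(1.6 × 10^-5) = 1.72 × 10^-3 M

C₀ = 1.7 × 10^-3 M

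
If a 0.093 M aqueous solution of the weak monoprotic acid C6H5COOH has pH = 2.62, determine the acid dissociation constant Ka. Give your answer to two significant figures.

Ka = 6.4 × 10^-5

[H+] = 10^(-2.62) = 2.40 × 10^-3 M
At equilibrium [HA] = 0.093 − 2.40 × 10^-3 = 9.06 × 10^-2 M
Ka = [H+][A-]/[HA] = (2.40 × 10^-3)² / 9.06 × 10^-2 = 6.4 × 10^-5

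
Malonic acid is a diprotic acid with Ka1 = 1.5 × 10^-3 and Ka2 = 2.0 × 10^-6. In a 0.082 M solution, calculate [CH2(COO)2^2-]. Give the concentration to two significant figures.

2.0 × 10^-6 M

First ionization gives [H+] ≈ [CH2(COOH)COO-] = 1.04 × 10^-2 M.
Second step: Ka2 = [H+][CH2(COO)2^2-]/[CH2(COOH)COO-] ≈ [CH2(COO)2^2-] (since [H+] ≈ [CH2(COOH)COO-]).
So [CH2(COO)2^2-] ≈ Ka2.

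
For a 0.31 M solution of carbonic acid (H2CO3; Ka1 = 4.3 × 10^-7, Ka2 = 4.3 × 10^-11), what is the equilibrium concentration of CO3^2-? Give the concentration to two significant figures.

4.3 × 10^-11 M

First ionization gives [H+] ≈ [HCO3-] = 3.65 × 10^-4 M.
Second step: Ka2 = [H+][CO3^2-]/[HCO3-] ≈ [CO3^2-] (since [H+] ≈ [HCO3-]).
So [CO3^2-] ≈ Ka2.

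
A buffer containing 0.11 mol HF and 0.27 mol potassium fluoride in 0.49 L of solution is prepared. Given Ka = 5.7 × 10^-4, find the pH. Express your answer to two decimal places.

pKa = −log(5.7 × 10^-4) = 3.244
Using pH = pKa + log([base]/[acid]) with [base]/[acid] = 0.27/0.11:
pH = 3.244 + (+0.390) = 3.63

pH = 3.63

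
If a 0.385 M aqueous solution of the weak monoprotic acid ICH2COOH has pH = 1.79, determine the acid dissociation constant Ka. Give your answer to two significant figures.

Ka = 7.1 × 10^-4

[H+] = 10^(-1.79) = 1.62 × 10^-2 M
At equilibrium [HA] = 0.385 − 1.62 × 10^-2 = 3.69 × 10^-1 M
Ka = [H+][A-]/[HA] = (1.62 × 10^-2)² / 3.69 × 10^-1 = 7.1 × 10^-4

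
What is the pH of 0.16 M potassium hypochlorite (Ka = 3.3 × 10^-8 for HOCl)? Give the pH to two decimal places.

OCl- is the conjugate base of the weak acid HOCl.
Kb = Kw/Ka = 1.0×10^-14 / 3.3 × 10^-8 = 3.03 × 10^-7
Kb = [OH-]²/(0.16 − [OH-]) = 3.03 × 10^-7
Assume [OH-] ≪ 0.16: [OH-] ≈ √(3.03 × 10^-7 × 0.16) = 2.20 × 10^-4 M
pOH = 3.66, so pH = 14.00 − pOH = 10.34

pH = 10.34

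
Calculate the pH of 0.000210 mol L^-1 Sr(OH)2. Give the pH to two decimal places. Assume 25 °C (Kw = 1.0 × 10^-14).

Sr(OH)2 is a strong base (each formula unit releases 2 OH-); [OH-] = 0.00042 M.
pOH = -log(0.00042) = 3.38
pH = 14.00 - 3.38 = 10.62

pH = 10.62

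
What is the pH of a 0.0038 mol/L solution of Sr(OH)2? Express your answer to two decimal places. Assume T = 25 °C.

Sr(OH)2 is a strong base (each formula unit releases 2 OH-); [OH-] = 0.0076 M.
pOH = -log(0.0076) = 2.12
pH = 14.00 - 2.12 = 11.88

pH = 11.88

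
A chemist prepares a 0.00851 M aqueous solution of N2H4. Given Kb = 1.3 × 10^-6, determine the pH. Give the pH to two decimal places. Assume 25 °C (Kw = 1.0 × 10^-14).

N2H4 + H2O ⇌ N2H5+ + OH-
Kb = [OH-]²/(0.00851 − [OH-]) = 1.3 × 10^-6
Neglecting [OH-] in the denominator: [OH-] = √(1.3 × 10^-6 × 0.00851) = 1.05 × 10^-4 M
pOH = −log(1.05 × 10^-4) = 3.98; pH = 14.00 − 3.98 = 10.02

pH = 10.02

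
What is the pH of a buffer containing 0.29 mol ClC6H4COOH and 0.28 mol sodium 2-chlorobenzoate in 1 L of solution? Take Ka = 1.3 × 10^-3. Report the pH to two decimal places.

pH = 2.87

pKa = −log(1.3 × 10^-3) = 2.886
pH = pKa + log([A⁻]/[HA]) = 2.886 + log(0.28/0.29)
pH = 2.886 + (-0.015) = 2.87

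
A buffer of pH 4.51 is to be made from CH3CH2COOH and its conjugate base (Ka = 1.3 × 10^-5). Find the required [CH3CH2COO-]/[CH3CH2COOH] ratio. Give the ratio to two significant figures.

ratio = 0.42

pKa = -log(1.3 × 10^-5) = 4.886
pH = pKa + log(r) ⇒ log(r) = 4.51 − 4.886 = -0.376
r = [CH3CH2COO-]/[CH3CH2COOH] = 10^(-0.376) = 0.421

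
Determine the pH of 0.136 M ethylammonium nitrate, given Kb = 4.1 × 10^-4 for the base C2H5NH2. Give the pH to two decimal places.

C2H5NH3+ is the conjugate acid of the weak base C2H5NH2.
Ka = Kw/Kb = 1.0×10^-14 / 4.1 × 10^-4 = 2.44 × 10^-11
From the ICE table, Ka = x²/(0.136 − x) = 2.44 × 10^-11.
Since Ka ≪ C₀, x ≈ √(Ka·C₀) = 1.82 × 10^-6 M.
Check: 0.0013% ionized — well under 5%, approximation valid.
pH = −log[H+] = −log(1.82 × 10^-6) = 5.74

pH = 5.74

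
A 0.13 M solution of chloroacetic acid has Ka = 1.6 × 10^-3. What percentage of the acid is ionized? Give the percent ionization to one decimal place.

ClCH2COOH ⇌ ClCH2COO- + H+; let x = [H+] at equilibrium.
Solve x² + 0.0016x − 0.000208 = 0 → x = 1.36 × 10^-2 M
Fraction ionized = 1.36 × 10^-2 / 0.13 = 0.1046 → 10.5%

10.5%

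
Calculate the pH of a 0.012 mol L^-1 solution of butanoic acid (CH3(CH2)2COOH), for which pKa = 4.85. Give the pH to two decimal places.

CH3(CH2)2COOH ⇌ CH3(CH2)2COO- + H+
Ka = 10^(−4.85) = 1.41 × 10^-5
From the ICE table, Ka = [H+]²/(0.012 − [H+]) = 1.41 × 10^-5.
Assume [H+] ≪ 0.012: [H+] ≈ √(1.41 × 10^-5 × 0.012) = 4.11 × 10^-4 M
([H+]/C₀ = 3.4% < 5%, so the approximation holds.)
pH = −log(4.11 × 10^-4) = 3.39

pH = 3.39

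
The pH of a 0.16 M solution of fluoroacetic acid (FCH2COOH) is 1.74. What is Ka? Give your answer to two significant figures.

Ka = 2.3 × 10^-3

[H+] = 10^(-1.74) = 1.82 × 10^-2 M
At equilibrium [HA] = 0.16 − 1.82 × 10^-2 = 1.42 × 10^-1 M
Ka = [H+][A-]/[HA] = (1.82 × 10^-2)² / 1.42 × 10^-1 = 2.3 × 10^-3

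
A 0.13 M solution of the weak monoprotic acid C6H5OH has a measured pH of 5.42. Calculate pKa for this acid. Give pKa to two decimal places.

[H+] = 10^(-5.42) = 3.80 × 10^-6 M
At equilibrium [HA] = 0.13 − 3.80 × 10^-6 = 1.30 × 10^-1 M
Ka = [H+][A-]/[HA] = (3.80 × 10^-6)² / 1.30 × 10^-1 = 1.11 × 10^-10
pKa = -log(1.11 × 10^-10) = 9.95

pKa = 9.95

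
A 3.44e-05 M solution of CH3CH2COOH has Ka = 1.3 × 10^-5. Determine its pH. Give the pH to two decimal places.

pH = 4.81

CH3CH2COOH ⇌ CH3CH2COO- + H+
From the ICE table, Ka = [H+]²/(3.44e-05 − [H+]) = 1.3 × 10^-5.
The 5% rule fails; solving [H+]² + Ka·[H+] − Ka·C₀ = 0 exactly:
[H+] = (−Ka + √(Ka² + 4·Ka·C₀))/2 = 1.56 × 10^-5 M
pH = −log[H+] = −log(1.56 × 10^-5) = 4.81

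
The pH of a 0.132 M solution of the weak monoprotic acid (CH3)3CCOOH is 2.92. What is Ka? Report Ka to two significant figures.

[H+] = 10^(-2.92) = 1.20 × 10^-3 M
At equilibrium [HA] = 0.132 − 1.20 × 10^-3 = 1.31 × 10^-1 M
Ka = [H+][A-]/[HA] = (1.20 × 10^-3)² / 1.31 × 10^-1 = 1.1 × 10^-5

Ka = 1.1 × 10^-5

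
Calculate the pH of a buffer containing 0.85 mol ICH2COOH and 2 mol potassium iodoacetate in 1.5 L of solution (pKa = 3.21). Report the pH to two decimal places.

Using pH = pKa + log([base]/[acid]) with [base]/[acid] = 2/0.85:
pH = 3.21 + (+0.372) = 3.58

pH = 3.58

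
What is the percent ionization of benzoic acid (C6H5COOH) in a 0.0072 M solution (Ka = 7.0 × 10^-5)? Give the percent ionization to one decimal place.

C6H5COOH ⇌ C6H5COO- + H+; let x = [H+] at equilibrium.
Ka = x²/(C₀ − x); solving the quadratic gives x = 6.76 × 10^-4 M.
Fraction ionized = 6.76 × 10^-4 / 0.0072 = 0.0939 → 9.4%

9.4%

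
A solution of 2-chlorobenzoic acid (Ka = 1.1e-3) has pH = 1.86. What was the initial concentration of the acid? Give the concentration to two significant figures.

C₀ = 1.9 × 10^-1 M

[H+] = 10^(-1.86) = 1.38 × 10^-2 M = x
Ka = x²/(C₀ − x) ⇒ C₀ = x + x²/Ka
C₀ = 1.38 × 10^-2 + (1.38 × 10^-2)²/(1.1 × 10^-3) = 1.87 × 10^-1 M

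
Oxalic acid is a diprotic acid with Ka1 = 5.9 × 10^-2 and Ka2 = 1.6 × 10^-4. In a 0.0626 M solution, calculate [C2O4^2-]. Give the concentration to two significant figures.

First ionization gives [H+] ≈ [HC2O4-] = 3.81 × 10^-2 M.
Second step: Ka2 = [H+][C2O4^2-]/[HC2O4-] ≈ [C2O4^2-] (since [H+] ≈ [HC2O4-]).
So [C2O4^2-] ≈ Ka2.

1.6 × 10^-4 M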